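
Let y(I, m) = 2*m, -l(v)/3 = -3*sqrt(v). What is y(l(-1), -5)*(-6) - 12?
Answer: 48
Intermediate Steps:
l(v) = 9*sqrt(v) (l(v) = -(-9)*sqrt(v) = 9*sqrt(v))
y(l(-1), -5)*(-6) - 12 = (2*(-5))*(-6) - 12 = -10*(-6) - 12 = 60 - 12 = 48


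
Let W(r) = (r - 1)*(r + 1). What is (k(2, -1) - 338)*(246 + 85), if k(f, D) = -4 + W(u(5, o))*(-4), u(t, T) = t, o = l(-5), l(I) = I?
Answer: -144978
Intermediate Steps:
o = -5
W(r) = (1 + r)*(-1 + r) (W(r) = (-1 + r)*(1 + r) = (1 + r)*(-1 + r))
k(f, D) = -100 (k(f, D) = -4 + (-1 + 5²)*(-4) = -4 + (-1 + 25)*(-4) = -4 + 24*(-4) = -4 - 96 = -100)
(k(2, -1) - 338)*(246 + 85) = (-100 - 338)*(246 + 85) = -438*331 = -144978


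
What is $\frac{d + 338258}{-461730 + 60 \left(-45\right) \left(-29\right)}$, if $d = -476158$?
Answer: $\frac{13790}{38343} \approx 0.35965$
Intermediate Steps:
$\frac{d + 338258}{-461730 + 60 \left(-45\right) \left(-29\right)} = \frac{-476158 + 338258}{-461730 + 60 \left(-45\right) \left(-29\right)} = - \frac{137900}{-461730 - -78300} = - \frac{137900}{-461730 + 78300} = - \frac{137900}{-383430} = \left(-137900\right) \left(- \frac{1}{383430}\right) = \frac{13790}{38343}$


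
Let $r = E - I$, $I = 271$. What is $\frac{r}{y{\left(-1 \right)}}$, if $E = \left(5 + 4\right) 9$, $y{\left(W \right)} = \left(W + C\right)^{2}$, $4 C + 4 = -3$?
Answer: $- \frac{3040}{121} \approx -25.124$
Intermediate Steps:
$C = - \frac{7}{4}$ ($C = -1 + \frac{1}{4} \left(-3\right) = -1 - \frac{3}{4} = - \frac{7}{4} \approx -1.75$)
$y{\left(W \right)} = \left(- \frac{7}{4} + W\right)^{2}$ ($y{\left(W \right)} = \left(W - \frac{7}{4}\right)^{2} = \left(- \frac{7}{4} + W\right)^{2}$)
$E = 81$ ($E = 9 \cdot 9 = 81$)
$r = -190$ ($r = 81 - 271 = -190$)
$\frac{r}{y{\left(-1 \right)}} = \frac{1}{\frac{1}{16} \left(-7 + 4 \left(-1\right)\right)^{2}} \left(-190\right) = \frac{1}{\frac{1}{16} \left(-7 - 4\right)^{2}} \left(-190\right) = \frac{1}{\frac{1}{16} \left(-11\right)^{2}} \left(-190\right) = \frac{1}{\frac{1}{16} \cdot 121} \left(-190\right) = \frac{1}{\frac{121}{16}} \left(-190\right) = \frac{16}{121} \left(-190\right) = - \frac{3040}{121}$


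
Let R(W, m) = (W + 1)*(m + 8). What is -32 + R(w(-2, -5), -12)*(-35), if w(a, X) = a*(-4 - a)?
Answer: 668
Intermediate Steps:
R(W, m) = (1 + W)*(8 + m)
-32 + R(w(-2, -5), -12)*(-35) = -32 + (8 - 12 + 8*(-1*(-2)*(4 - 2)) - 1*(-2)*(4 - 2)*(-12))*(-35) = -32 + (8 - 12 + 8*(-1*(-2)*2) - 1*(-2)*2*(-12))*(-35) = -32 + (8 - 12 + 8*4 + 4*(-12))*(-35) = -32 + (8 - 12 + 32 - 48)*(-35) = -32 - 20*(-35) = -32 + 700 = 668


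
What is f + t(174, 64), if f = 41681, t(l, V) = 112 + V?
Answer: 41857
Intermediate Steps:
f + t(174, 64) = 41681 + (112 + 64) = 41681 + 176 = 41857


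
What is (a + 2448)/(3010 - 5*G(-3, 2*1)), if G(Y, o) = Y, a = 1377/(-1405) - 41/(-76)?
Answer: 261350393/323009500 ≈ 0.80911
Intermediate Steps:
a = -47047/106780 (a = 1377*(-1/1405) - 41*(-1/76) = -1377/1405 + 41/76 = -47047/106780 ≈ -0.44060)
(a + 2448)/(3010 - 5*G(-3, 2*1)) = (-47047/106780 + 2448)/(3010 - 5*(-3)) = 261350393/(106780*(3010 + 15)) = (261350393/106780)/3025 = (261350393/106780)*(1/3025) = 261350393/323009500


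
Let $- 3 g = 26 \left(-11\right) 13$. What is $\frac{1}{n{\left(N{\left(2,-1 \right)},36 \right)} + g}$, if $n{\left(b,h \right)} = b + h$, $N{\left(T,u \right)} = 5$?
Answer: $\frac{3}{3841} \approx 0.00078105$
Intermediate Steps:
$g = \frac{3718}{3}$ ($g = - \frac{26 \left(-11\right) 13}{3} = - \frac{\left(-286\right) 13}{3} = \left(- \frac{1}{3}\right) \left(-3718\right) = \frac{3718}{3} \approx 1239.3$)
$\frac{1}{n{\left(N{\left(2,-1 \right)},36 \right)} + g} = \frac{1}{\left(5 + 36\right) + \frac{3718}{3}} = \frac{1}{41 + \frac{3718}{3}} = \frac{1}{\frac{3841}{3}} = \frac{3}{3841}$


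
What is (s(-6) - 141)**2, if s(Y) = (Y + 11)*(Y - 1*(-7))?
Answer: 18496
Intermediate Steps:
s(Y) = (7 + Y)*(11 + Y) (s(Y) = (11 + Y)*(Y + 7) = (11 + Y)*(7 + Y) = (7 + Y)*(11 + Y))
(s(-6) - 141)**2 = ((77 + (-6)**2 + 18*(-6)) - 141)**2 = ((77 + 36 - 108) - 141)**2 = (5 - 141)**2 = (-136)**2 = 18496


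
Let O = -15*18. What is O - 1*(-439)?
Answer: 169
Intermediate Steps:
O = -270
O - 1*(-439) = -270 - 1*(-439) = -270 + 439 = 169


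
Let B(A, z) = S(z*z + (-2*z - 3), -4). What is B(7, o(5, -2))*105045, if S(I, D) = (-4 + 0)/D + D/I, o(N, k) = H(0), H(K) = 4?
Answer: 21009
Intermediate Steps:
o(N, k) = 4
S(I, D) = -4/D + D/I
B(A, z) = 1 - 4/(-3 + z² - 2*z) (B(A, z) = -4/(-4) - 4/(z*z + (-2*z - 3)) = -4*(-¼) - 4/(z² + (-3 - 2*z)) = 1 - 4/(-3 + z² - 2*z))
B(7, o(5, -2))*105045 = ((7 - 1*4² + 2*4)/(3 - 1*4² + 2*4))*105045 = ((7 - 1*16 + 8)/(3 - 1*16 + 8))*105045 = ((7 - 16 + 8)/(3 - 16 + 8))*105045 = (-1/(-5))*105045 = -⅕*(-1)*105045 = (⅕)*105045 = 21009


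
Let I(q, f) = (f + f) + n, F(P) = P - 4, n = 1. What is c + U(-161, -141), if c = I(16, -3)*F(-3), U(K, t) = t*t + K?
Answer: 19755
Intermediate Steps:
U(K, t) = K + t² (U(K, t) = t² + K = K + t²)
F(P) = -4 + P
I(q, f) = 1 + 2*f (I(q, f) = (f + f) + 1 = 2*f + 1 = 1 + 2*f)
c = 35 (c = (1 + 2*(-3))*(-4 - 3) = (1 - 6)*(-7) = -5*(-7) = 35)
c + U(-161, -141) = 35 + (-161 + (-141)²) = 35 + (-161 + 19881) = 35 + 19720 = 19755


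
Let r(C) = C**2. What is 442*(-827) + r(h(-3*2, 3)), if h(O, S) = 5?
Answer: -365509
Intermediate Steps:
442*(-827) + r(h(-3*2, 3)) = 442*(-827) + 5**2 = -365534 + 25 = -365509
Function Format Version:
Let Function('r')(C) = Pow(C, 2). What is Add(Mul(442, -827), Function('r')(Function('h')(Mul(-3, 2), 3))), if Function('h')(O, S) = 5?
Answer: -365509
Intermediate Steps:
Add(Mul(442, -827), Function('r')(Function('h')(Mul(-3, 2), 3))) = Add(Mul(442, -827), Pow(5, 2)) = Add(-365534, 25) = -365509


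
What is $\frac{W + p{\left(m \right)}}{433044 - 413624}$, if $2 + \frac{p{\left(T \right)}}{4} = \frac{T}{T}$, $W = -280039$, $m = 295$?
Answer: $- \frac{280043}{19420} \approx -14.42$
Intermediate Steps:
$p{\left(T \right)} = -4$ ($p{\left(T \right)} = -8 + 4 \frac{T}{T} = -8 + 4 \cdot 1 = -8 + 4 = -4$)
$\frac{W + p{\left(m \right)}}{433044 - 413624} = \frac{-280039 - 4}{433044 - 413624} = - \frac{280043}{19420}$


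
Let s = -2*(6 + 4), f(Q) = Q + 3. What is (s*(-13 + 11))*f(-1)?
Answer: 80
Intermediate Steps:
f(Q) = 3 + Q
s = -20 (s = -2*10 = -20)
(s*(-13 + 11))*f(-1) = (-20*(-13 + 11))*(3 - 1) = -20*(-2)*2 = 40*2 = 80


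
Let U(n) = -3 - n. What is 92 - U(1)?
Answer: 96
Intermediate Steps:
92 - U(1) = 92 - (-3 - 1*1) = 92 - (-3 - 1) = 92 - 1*(-4) = 92 + 4 = 96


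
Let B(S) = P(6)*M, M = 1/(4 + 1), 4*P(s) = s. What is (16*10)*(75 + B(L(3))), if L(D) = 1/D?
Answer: 12048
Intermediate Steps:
P(s) = s/4
L(D) = 1/D
M = ⅕ (M = 1/5 = ⅕ ≈ 0.20000)
B(S) = 3/10 (B(S) = ((¼)*6)*(⅕) = (3/2)*(⅕) = 3/10)
(16*10)*(75 + B(L(3))) = (16*10)*(75 + 3/10) = 160*(753/10) = 12048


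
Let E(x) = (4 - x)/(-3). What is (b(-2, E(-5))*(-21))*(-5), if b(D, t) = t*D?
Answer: 630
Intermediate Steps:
E(x) = -4/3 + x/3 (E(x) = (4 - x)*(-1/3) = -4/3 + x/3)
b(D, t) = D*t
(b(-2, E(-5))*(-21))*(-5) = (-2*(-4/3 + (1/3)*(-5))*(-21))*(-5) = (-2*(-4/3 - 5/3)*(-21))*(-5) = (-2*(-3)*(-21))*(-5) = (6*(-21))*(-5) = -126*(-5) = 630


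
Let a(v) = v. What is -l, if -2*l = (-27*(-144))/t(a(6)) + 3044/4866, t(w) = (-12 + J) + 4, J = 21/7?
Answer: -4725947/12165 ≈ -388.49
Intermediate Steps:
J = 3 (J = 21*(⅐) = 3)
t(w) = -5 (t(w) = (-12 + 3) + 4 = -9 + 4 = -5)
l = 4725947/12165 (l = -(-27*(-144)/(-5) + 3044/4866)/2 = -(3888*(-⅕) + 3044*(1/4866))/2 = -(-3888/5 + 1522/2433)/2 = -½*(-9451894/12165) = 4725947/12165 ≈ 388.49)
-l = -1*4725947/12165 = -4725947/12165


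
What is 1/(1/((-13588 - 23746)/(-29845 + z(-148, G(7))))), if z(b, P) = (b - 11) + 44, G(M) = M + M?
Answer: 18667/14980 ≈ 1.2461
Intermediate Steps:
G(M) = 2*M
z(b, P) = 33 + b (z(b, P) = (-11 + b) + 44 = 33 + b)
1/(1/((-13588 - 23746)/(-29845 + z(-148, G(7))))) = 1/(1/((-13588 - 23746)/(-29845 + (33 - 148)))) = 1/(1/(-37334/(-29845 - 115))) = 1/(1/(-37334/(-29960))) = 1/(1/(-37334*(-1/29960))) = 1/(1/(18667/14980)) = 1/(14980/18667) = 18667/14980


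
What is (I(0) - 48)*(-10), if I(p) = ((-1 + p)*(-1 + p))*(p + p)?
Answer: 480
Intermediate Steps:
I(p) = 2*p*(-1 + p)**2 (I(p) = (-1 + p)**2*(2*p) = 2*p*(-1 + p)**2)
(I(0) - 48)*(-10) = (2*0*(-1 + 0)**2 - 48)*(-10) = (2*0*(-1)**2 - 48)*(-10) = (2*0*1 - 48)*(-10) = (0 - 48)*(-10) = -48*(-10) = 480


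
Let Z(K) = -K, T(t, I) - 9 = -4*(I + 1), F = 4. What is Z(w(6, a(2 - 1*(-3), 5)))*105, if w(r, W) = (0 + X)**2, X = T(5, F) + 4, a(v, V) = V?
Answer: -5145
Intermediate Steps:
T(t, I) = 5 - 4*I (T(t, I) = 9 - 4*(I + 1) = 9 - 4*(1 + I) = 9 + (-4 - 4*I) = 5 - 4*I)
X = -7 (X = (5 - 4*4) + 4 = (5 - 16) + 4 = -11 + 4 = -7)
w(r, W) = 49 (w(r, W) = (0 - 7)**2 = (-7)**2 = 49)
Z(w(6, a(2 - 1*(-3), 5)))*105 = -1*49*105 = -49*105 = -5145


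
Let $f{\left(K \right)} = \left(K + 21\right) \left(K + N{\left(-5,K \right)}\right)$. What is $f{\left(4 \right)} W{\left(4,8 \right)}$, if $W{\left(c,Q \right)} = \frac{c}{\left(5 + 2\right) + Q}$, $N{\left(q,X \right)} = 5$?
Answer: $60$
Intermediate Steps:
$W{\left(c,Q \right)} = \frac{c}{7 + Q}$
$f{\left(K \right)} = \left(5 + K\right) \left(21 + K\right)$ ($f{\left(K \right)} = \left(K + 21\right) \left(K + 5\right) = \left(21 + K\right) \left(5 + K\right) = \left(5 + K\right) \left(21 + K\right)$)
$f{\left(4 \right)} W{\left(4,8 \right)} = \left(105 + 4^{2} + 26 \cdot 4\right) \frac{4}{7 + 8} = \left(105 + 16 + 104\right) \frac{4}{15} = 225 \cdot 4 \cdot \frac{1}{15} = 225 \cdot \frac{4}{15} = 60$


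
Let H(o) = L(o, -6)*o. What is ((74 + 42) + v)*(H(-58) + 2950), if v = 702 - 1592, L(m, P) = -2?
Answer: -2373084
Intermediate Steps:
H(o) = -2*o
v = -890
((74 + 42) + v)*(H(-58) + 2950) = ((74 + 42) - 890)*(-2*(-58) + 2950) = (116 - 890)*(116 + 2950) = -774*3066 = -2373084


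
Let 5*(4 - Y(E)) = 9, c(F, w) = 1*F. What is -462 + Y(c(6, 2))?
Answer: -2299/5 ≈ -459.80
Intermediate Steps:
c(F, w) = F
Y(E) = 11/5 (Y(E) = 4 - 1/5*9 = 4 - 9/5 = 11/5)
-462 + Y(c(6, 2)) = -462 + 11/5 = -2299/5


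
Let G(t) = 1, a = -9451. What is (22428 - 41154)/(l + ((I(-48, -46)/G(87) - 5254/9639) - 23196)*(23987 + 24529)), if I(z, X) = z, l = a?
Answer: 60166638/3623434403303 ≈ 1.6605e-5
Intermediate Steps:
l = -9451
(22428 - 41154)/(l + ((I(-48, -46)/G(87) - 5254/9639) - 23196)*(23987 + 24529)) = (22428 - 41154)/(-9451 + ((-48/1 - 5254/9639) - 23196)*(23987 + 24529)) = -18726/(-9451 + ((-48*1 - 5254*1/9639) - 23196)*48516) = -18726/(-9451 + ((-48 - 5254/9639) - 23196)*48516) = -18726/(-9451 + (-467926/9639 - 23196)*48516) = -18726/(-9451 - 224054170/9639*48516) = -18726/(-9451 - 3623404037240/3213) = -18726/(-3623434403303/3213) = -18726*(-3213/3623434403303) = 60166638/3623434403303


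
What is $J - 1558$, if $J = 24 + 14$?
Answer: $-1520$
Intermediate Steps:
$J = 38$
$J - 1558 = 38 - 1558 = -1520$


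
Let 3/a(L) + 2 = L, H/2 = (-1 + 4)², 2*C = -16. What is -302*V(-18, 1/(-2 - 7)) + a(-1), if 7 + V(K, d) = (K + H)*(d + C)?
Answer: 2113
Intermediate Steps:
C = -8 (C = (½)*(-16) = -8)
H = 18 (H = 2*(-1 + 4)² = 2*3² = 2*9 = 18)
a(L) = 3/(-2 + L)
V(K, d) = -7 + (-8 + d)*(18 + K) (V(K, d) = -7 + (K + 18)*(d - 8) = -7 + (18 + K)*(-8 + d) = -7 + (-8 + d)*(18 + K))
-302*V(-18, 1/(-2 - 7)) + a(-1) = -302*(-151 - 8*(-18) + 18/(-2 - 7) - 18/(-2 - 7)) + 3/(-2 - 1) = -302*(-151 + 144 + 18/(-9) - 18/(-9)) + 3/(-3) = -302*(-151 + 144 + 18*(-⅑) - 18*(-⅑)) + 3*(-⅓) = -302*(-151 + 144 - 2 + 2) - 1 = -302*(-7) - 1 = 2114 - 1 = 2113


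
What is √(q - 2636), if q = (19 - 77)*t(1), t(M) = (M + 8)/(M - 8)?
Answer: I*√125510/7 ≈ 50.611*I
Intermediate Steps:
t(M) = (8 + M)/(-8 + M)
q = 522/7 (q = (19 - 77)*((8 + 1)/(-8 + 1)) = -58*9/(-7) = -(-58)*9/7 = -58*(-9/7) = 522/7 ≈ 74.571)
√(q - 2636) = √(522/7 - 2636) = √(-17930/7) = I*√125510/7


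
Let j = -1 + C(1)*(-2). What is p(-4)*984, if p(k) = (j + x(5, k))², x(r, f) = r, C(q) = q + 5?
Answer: 62976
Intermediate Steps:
C(q) = 5 + q
j = -13 (j = -1 + (5 + 1)*(-2) = -1 + 6*(-2) = -1 - 12 = -13)
p(k) = 64 (p(k) = (-13 + 5)² = (-8)² = 64)
p(-4)*984 = 64*984 = 62976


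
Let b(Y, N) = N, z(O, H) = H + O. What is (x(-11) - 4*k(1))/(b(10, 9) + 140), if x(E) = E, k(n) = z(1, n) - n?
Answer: -15/149 ≈ -0.10067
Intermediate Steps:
k(n) = 1 (k(n) = (n + 1) - n = (1 + n) - n = 1)
(x(-11) - 4*k(1))/(b(10, 9) + 140) = (-11 - 4*1)/(9 + 140) = (-11 - 4)/149 = -15*1/149 = -15/149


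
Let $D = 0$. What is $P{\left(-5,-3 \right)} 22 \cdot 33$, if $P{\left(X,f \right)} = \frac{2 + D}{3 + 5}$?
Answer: $\frac{363}{2} \approx 181.5$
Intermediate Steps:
$P{\left(X,f \right)} = \frac{1}{4}$ ($P{\left(X,f \right)} = \frac{2 + 0}{3 + 5} = \frac{2}{8} = 2 \cdot \frac{1}{8} = \frac{1}{4}$)
$P{\left(-5,-3 \right)} 22 \cdot 33 = \frac{1}{4} \cdot 22 \cdot 33 = \frac{11}{2} \cdot 33 = \frac{363}{2}$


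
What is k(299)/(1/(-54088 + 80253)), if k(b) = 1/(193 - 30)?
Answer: 26165/163 ≈ 160.52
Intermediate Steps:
k(b) = 1/163
k(299)/(1/(-54088 + 80253)) = 1/(163*(1/(-54088 + 80253))) = 1/(163*(1/26165)) = (1/163)*26165 = 26165/163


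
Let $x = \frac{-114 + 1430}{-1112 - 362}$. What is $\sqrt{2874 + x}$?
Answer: $\frac{2 \sqrt{390145690}}{737} \approx 53.601$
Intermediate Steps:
$x = - \frac{658}{737}$ ($x = \frac{1316}{-1474} = 1316 \left(- \frac{1}{1474}\right) = - \frac{658}{737} \approx -0.89281$)
$\sqrt{2874 + x} = \sqrt{2874 - \frac{658}{737}} = \sqrt{\frac{2117480}{737}} = \frac{2 \sqrt{390145690}}{737}$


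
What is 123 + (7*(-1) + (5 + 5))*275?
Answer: 948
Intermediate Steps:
123 + (7*(-1) + (5 + 5))*275 = 123 + (-7 + 10)*275 = 123 + 3*275 = 123 + 825 = 948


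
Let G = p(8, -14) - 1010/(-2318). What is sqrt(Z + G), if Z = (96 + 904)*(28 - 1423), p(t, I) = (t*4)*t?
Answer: I*sqrt(1873532529769)/1159 ≈ 1181.0*I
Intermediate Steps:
p(t, I) = 4*t**2 (p(t, I) = (4*t)*t = 4*t**2)
Z = -1395000 (Z = 1000*(-1395) = -1395000)
G = 297209/1159 (G = 4*8**2 - 1010/(-2318) = 4*64 - 1010*(-1)/2318 = 256 - 1*(-505/1159) = 256 + 505/1159 = 297209/1159 ≈ 256.44)
sqrt(Z + G) = sqrt(-1395000 + 297209/1159) = sqrt(-1616507791/1159) = I*sqrt(1873532529769)/1159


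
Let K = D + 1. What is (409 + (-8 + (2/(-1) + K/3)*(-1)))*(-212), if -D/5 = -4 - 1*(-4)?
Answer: -256096/3 ≈ -85365.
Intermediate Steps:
D = 0 (D = -5*(-4 - 1*(-4)) = -5*(-4 + 4) = -5*0 = 0)
K = 1 (K = 0 + 1 = 1)
(409 + (-8 + (2/(-1) + K/3)*(-1)))*(-212) = (409 + (-8 + (2/(-1) + 1/3)*(-1)))*(-212) = (409 + (-8 + (2*(-1) + 1*(⅓))*(-1)))*(-212) = (409 + (-8 + (-2 + ⅓)*(-1)))*(-212) = (409 + (-8 - 5/3*(-1)))*(-212) = (409 + (-8 + 5/3))*(-212) = (409 - 19/3)*(-212) = (1208/3)*(-212) = -256096/3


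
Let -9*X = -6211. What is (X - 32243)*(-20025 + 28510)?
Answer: -2409536360/9 ≈ -2.6773e+8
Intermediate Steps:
X = 6211/9 (X = -1/9*(-6211) = 6211/9 ≈ 690.11)
(X - 32243)*(-20025 + 28510) = (6211/9 - 32243)*(-20025 + 28510) = -283976/9*8485 = -2409536360/9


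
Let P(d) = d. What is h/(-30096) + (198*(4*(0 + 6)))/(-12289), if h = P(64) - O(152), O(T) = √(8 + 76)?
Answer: -8987668/23115609 + √21/15048 ≈ -0.38851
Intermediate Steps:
O(T) = 2*√21 (O(T) = √84 = 2*√21)
h = 64 - 2*√21 ≈ 54.835
h/(-30096) + (198*(4*(0 + 6)))/(-12289) = (64 - 2*√21)/(-30096) + (198*(4*(0 + 6)))/(-12289) = (64 - 2*√21)*(-1/30096) + (198*(4*6))*(-1/12289) = (-4/1881 + √21/15048) + (198*24)*(-1/12289) = (-4/1881 + √21/15048) + 4752*(-1/12289) = (-4/1881 + √21/15048) - 4752/12289 = -8987668/23115609 + √21/15048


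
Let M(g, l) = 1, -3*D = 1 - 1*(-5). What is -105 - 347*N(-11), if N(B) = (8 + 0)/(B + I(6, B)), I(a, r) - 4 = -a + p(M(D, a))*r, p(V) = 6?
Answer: -5519/79 ≈ -69.861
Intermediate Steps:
D = -2 (D = -(1 - 1*(-5))/3 = -(1 + 5)/3 = -⅓*6 = -2)
I(a, r) = 4 - a + 6*r (I(a, r) = 4 + (-a + 6*r) = 4 - a + 6*r)
N(B) = 8/(-2 + 7*B) (N(B) = (8 + 0)/(B + (4 - 1*6 + 6*B)) = 8/(B + (4 - 6 + 6*B)) = 8/(B + (-2 + 6*B)) = 8/(-2 + 7*B))
-105 - 347*N(-11) = -105 - 2776/(-2 + 7*(-11)) = -105 - 2776/(-2 - 77) = -105 - 2776/(-79) = -105 - 2776*(-1)/79 = -105 - 347*(-8/79) = -105 + 2776/79 = -5519/79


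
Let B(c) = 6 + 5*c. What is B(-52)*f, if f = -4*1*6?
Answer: 6096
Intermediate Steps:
f = -24 (f = -4*6 = -24)
B(-52)*f = (6 + 5*(-52))*(-24) = (6 - 260)*(-24) = -254*(-24) = 6096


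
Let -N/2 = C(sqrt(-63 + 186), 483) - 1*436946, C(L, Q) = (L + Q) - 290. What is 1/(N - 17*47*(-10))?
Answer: 73458/64752933127 + sqrt(123)/388517598762 ≈ 1.1345e-6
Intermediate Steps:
C(L, Q) = -290 + L + Q
N = 873506 - 2*sqrt(123) (N = -2*((-290 + sqrt(-63 + 186) + 483) - 1*436946) = -2*((-290 + sqrt(123) + 483) - 436946) = -2*((193 + sqrt(123)) - 436946) = -2*(-436753 + sqrt(123)) = 873506 - 2*sqrt(123) ≈ 8.7348e+5)
1/(N - 17*47*(-10)) = 1/((873506 - 2*sqrt(123)) - 17*47*(-10)) = 1/((873506 - 2*sqrt(123)) - 799*(-10)) = 1/((873506 - 2*sqrt(123)) + 7990) = 1/(881496 - 2*sqrt(123))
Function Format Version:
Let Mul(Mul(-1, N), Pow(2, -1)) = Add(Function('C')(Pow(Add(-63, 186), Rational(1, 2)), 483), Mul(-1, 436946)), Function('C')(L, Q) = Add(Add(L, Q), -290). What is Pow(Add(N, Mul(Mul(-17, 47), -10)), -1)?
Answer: Add(Rational(73458, 64752933127), Mul(Rational(1, 388517598762), Pow(123, Rational(1, 2)))) ≈ 1.1345e-6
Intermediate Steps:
Function('C')(L, Q) = Add(-290, L, Q)
N = Add(873506, Mul(-2, Pow(123, Rational(1, 2)))) (N = Mul(-2, Add(Add(-290, Pow(Add(-63, 186), Rational(1, 2)), 483), Mul(-1, 436946))) = Mul(-2, Add(Add(-290, Pow(123, Rational(1, 2)), 483), -436946)) = Mul(-2, Add(Add(193, Pow(123, Rational(1, 2))), -436946)) = Mul(-2, Add(-436753, Pow(123, Rational(1, 2)))) = Add(873506, Mul(-2, Pow(123, Rational(1, 2)))) ≈ 8.7348e+5)
Pow(Add(N, Mul(Mul(-17, 47), -10)), -1) = Pow(Add(Add(873506, Mul(-2, Pow(123, Rational(1, 2)))), Mul(Mul(-17, 47), -10)), -1) = Pow(Add(Add(873506, Mul(-2, Pow(123, Rational(1, 2)))), Mul(-799, -10)), -1) = Pow(Add(Add(873506, Mul(-2, Pow(123, Rational(1, 2)))), 7990), -1) = Pow(Add(881496, Mul(-2, Pow(123, Rational(1, 2)))), -1)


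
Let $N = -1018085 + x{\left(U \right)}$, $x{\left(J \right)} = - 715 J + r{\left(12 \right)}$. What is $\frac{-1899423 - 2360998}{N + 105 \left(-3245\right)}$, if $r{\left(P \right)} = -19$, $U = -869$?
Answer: $\frac{250613}{43382} \approx 5.7769$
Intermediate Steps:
$x{\left(J \right)} = -19 - 715 J$ ($x{\left(J \right)} = - 715 J - 19 = -19 - 715 J$)
$N = -396769$ ($N = -1018085 - -621316 = -1018085 + \left(-19 + 621335\right) = -1018085 + 621316 = -396769$)
$\frac{-1899423 - 2360998}{N + 105 \left(-3245\right)} = \frac{-1899423 - 2360998}{-396769 + 105 \left(-3245\right)} = - \frac{4260421}{-396769 - 340725} = - \frac{4260421}{-737494} = \left(-4260421\right) \left(- \frac{1}{737494}\right) = \frac{250613}{43382}$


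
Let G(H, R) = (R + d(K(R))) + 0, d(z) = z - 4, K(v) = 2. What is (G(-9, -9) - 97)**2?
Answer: 11664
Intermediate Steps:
d(z) = -4 + z
G(H, R) = -2 + R (G(H, R) = (R + (-4 + 2)) + 0 = (R - 2) + 0 = (-2 + R) + 0 = -2 + R)
(G(-9, -9) - 97)**2 = ((-2 - 9) - 97)**2 = (-11 - 97)**2 = (-108)**2 = 11664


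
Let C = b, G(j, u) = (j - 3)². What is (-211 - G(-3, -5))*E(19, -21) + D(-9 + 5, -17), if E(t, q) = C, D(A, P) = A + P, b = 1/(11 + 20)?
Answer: -898/31 ≈ -28.968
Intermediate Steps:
G(j, u) = (-3 + j)²
b = 1/31 ≈ 0.032258
C = 1/31 ≈ 0.032258
E(t, q) = 1/31
(-211 - G(-3, -5))*E(19, -21) + D(-9 + 5, -17) = (-211 - (-3 - 3)²)*(1/31) + ((-9 + 5) - 17) = (-211 - 1*(-6)²)*(1/31) + (-4 - 17) = (-211 - 1*36)*(1/31) - 21 = (-211 - 36)*(1/31) - 21 = -247*1/31 - 21 = -247/31 - 21 = -898/31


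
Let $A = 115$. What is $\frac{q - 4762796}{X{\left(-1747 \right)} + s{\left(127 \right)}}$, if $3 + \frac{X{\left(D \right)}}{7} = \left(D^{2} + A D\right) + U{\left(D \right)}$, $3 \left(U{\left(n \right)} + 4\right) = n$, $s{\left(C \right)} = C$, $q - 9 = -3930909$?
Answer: $- \frac{26081088}{59861189} \approx -0.43569$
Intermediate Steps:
$q = -3930900$ ($q = 9 - 3930909 = -3930900$)
$U{\left(n \right)} = -4 + \frac{n}{3}$
$X{\left(D \right)} = -49 + 7 D^{2} + \frac{2422 D}{3}$ ($X{\left(D \right)} = -21 + 7 \left(\left(D^{2} + 115 D\right) + \left(-4 + \frac{D}{3}\right)\right) = -21 + 7 \left(-4 + D^{2} + \frac{346 D}{3}\right) = -21 + \left(-28 + 7 D^{2} + \frac{2422 D}{3}\right) = -49 + 7 D^{2} + \frac{2422 D}{3}$)
$\frac{q - 4762796}{X{\left(-1747 \right)} + s{\left(127 \right)}} = \frac{-3930900 - 4762796}{\left(-49 + 7 \left(-1747\right)^{2} + \frac{2422}{3} \left(-1747\right)\right) + 127} = - \frac{8693696}{\left(-49 + 7 \cdot 3052009 - \frac{4231234}{3}\right) + 127} = - \frac{8693696}{\left(-49 + 21364063 - \frac{4231234}{3}\right) + 127} = - \frac{8693696}{\frac{59860808}{3} + 127} = - \frac{8693696}{\frac{59861189}{3}} = \left(-8693696\right) \frac{3}{59861189} = - \frac{26081088}{59861189}$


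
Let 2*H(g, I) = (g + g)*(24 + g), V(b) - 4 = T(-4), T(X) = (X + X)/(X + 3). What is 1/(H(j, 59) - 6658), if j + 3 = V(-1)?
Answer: -1/6361 ≈ -0.00015721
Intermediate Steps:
T(X) = 2*X/(3 + X) (T(X) = (2*X)/(3 + X) = 2*X/(3 + X))
V(b) = 12 (V(b) = 4 + 2*(-4)/(3 - 4) = 4 + 2*(-4)/(-1) = 4 + 2*(-4)*(-1) = 4 + 8 = 12)
j = 9 (j = -3 + 12 = 9)
H(g, I) = g*(24 + g) (H(g, I) = ((g + g)*(24 + g))/2 = ((2*g)*(24 + g))/2 = (2*g*(24 + g))/2 = g*(24 + g))
1/(H(j, 59) - 6658) = 1/(9*(24 + 9) - 6658) = 1/(9*33 - 6658) = 1/(297 - 6658) = 1/(-6361) = -1/6361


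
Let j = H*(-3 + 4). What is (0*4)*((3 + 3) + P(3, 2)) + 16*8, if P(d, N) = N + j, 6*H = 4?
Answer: 128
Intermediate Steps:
H = ⅔ (H = (⅙)*4 = ⅔ ≈ 0.66667)
j = ⅔ (j = 2*(-3 + 4)/3 = (⅔)*1 = ⅔ ≈ 0.66667)
P(d, N) = ⅔ + N (P(d, N) = N + ⅔ = ⅔ + N)
(0*4)*((3 + 3) + P(3, 2)) + 16*8 = (0*4)*((3 + 3) + (⅔ + 2)) + 16*8 = 0*(6 + 8/3) + 128 = 0*(26/3) + 128 = 0 + 128 = 128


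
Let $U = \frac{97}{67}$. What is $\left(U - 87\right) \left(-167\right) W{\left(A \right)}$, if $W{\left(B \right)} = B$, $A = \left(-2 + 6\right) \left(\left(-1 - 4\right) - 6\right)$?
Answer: $- \frac{42118736}{67} \approx -6.2864 \cdot 10^{5}$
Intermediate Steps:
$A = -44$ ($A = 4 \left(-5 - 6\right) = 4 \left(-11\right) = -44$)
$U = \frac{97}{67}$ ($U = 97 \cdot \frac{1}{67} = \frac{97}{67} \approx 1.4478$)
$\left(U - 87\right) \left(-167\right) W{\left(A \right)} = \left(\frac{97}{67} - 87\right) \left(-167\right) \left(-44\right) = \left(- \frac{5732}{67}\right) \left(-167\right) \left(-44\right) = \frac{957244}{67} \left(-44\right) = - \frac{42118736}{67}$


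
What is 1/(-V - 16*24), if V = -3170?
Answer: 1/2786 ≈ 0.00035894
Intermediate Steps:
1/(-V - 16*24) = 1/(-1*(-3170) - 16*24) = 1/(3170 - 384) = 1/2786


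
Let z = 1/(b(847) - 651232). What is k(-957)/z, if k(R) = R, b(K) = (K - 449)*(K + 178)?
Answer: 232820874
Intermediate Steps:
b(K) = (-449 + K)*(178 + K)
z = -1/243282 (z = 1/((-79922 + 847**2 - 271*847) - 651232) = 1/((-79922 + 717409 - 229537) - 651232) = 1/(407950 - 651232) = 1/(-243282) = -1/243282 ≈ -4.1105e-6)
k(-957)/z = -957/(-1/243282) = -957*(-243282) = 232820874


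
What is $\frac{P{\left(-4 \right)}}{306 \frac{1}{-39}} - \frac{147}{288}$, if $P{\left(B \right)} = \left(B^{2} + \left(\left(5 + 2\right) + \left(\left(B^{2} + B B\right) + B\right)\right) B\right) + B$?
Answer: $\frac{8597}{544} \approx 15.803$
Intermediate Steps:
$P{\left(B \right)} = B + B^{2} + B \left(7 + B + 2 B^{2}\right)$ ($P{\left(B \right)} = \left(B^{2} + \left(7 + \left(\left(B^{2} + B^{2}\right) + B\right)\right) B\right) + B = \left(B^{2} + \left(7 + \left(2 B^{2} + B\right)\right) B\right) + B = \left(B^{2} + \left(7 + \left(B + 2 B^{2}\right)\right) B\right) + B = \left(B^{2} + \left(7 + B + 2 B^{2}\right) B\right) + B = \left(B^{2} + B \left(7 + B + 2 B^{2}\right)\right) + B = B + B^{2} + B \left(7 + B + 2 B^{2}\right)$)
$\frac{P{\left(-4 \right)}}{306 \frac{1}{-39}} - \frac{147}{288} = \frac{2 \left(-4\right) \left(4 - 4 + \left(-4\right)^{2}\right)}{306 \frac{1}{-39}} - \frac{147}{288} = \frac{2 \left(-4\right) \left(4 - 4 + 16\right)}{306 \left(- \frac{1}{39}\right)} - \frac{49}{96} = \frac{2 \left(-4\right) 16}{- \frac{102}{13}} - \frac{49}{96} = \left(-128\right) \left(- \frac{13}{102}\right) - \frac{49}{96} = \frac{832}{51} - \frac{49}{96} = \frac{8597}{544}$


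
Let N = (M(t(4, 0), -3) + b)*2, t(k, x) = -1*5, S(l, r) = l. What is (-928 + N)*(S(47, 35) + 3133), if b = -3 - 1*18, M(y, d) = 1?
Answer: -3078240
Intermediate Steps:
t(k, x) = -5
b = -21 (b = -3 - 18 = -21)
N = -40 (N = (1 - 21)*2 = -20*2 = -40)
(-928 + N)*(S(47, 35) + 3133) = (-928 - 40)*(47 + 3133) = -968*3180 = -3078240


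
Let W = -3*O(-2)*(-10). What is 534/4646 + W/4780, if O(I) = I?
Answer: 56844/555197 ≈ 0.10239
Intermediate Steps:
W = -60 (W = -3*(-2)*(-10) = 6*(-10) = -60)
534/4646 + W/4780 = 534/4646 - 60/4780 = 534*(1/4646) - 60*1/4780 = 267/2323 - 3/239 = 56844/555197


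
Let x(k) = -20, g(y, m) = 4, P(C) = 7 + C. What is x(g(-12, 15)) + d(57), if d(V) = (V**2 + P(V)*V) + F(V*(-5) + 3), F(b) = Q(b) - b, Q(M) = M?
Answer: 6877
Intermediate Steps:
F(b) = 0 (F(b) = b - b = 0)
d(V) = V**2 + V*(7 + V) (d(V) = (V**2 + (7 + V)*V) + 0 = (V**2 + V*(7 + V)) + 0 = V**2 + V*(7 + V))
x(g(-12, 15)) + d(57) = -20 + 57*(7 + 2*57) = -20 + 57*(7 + 114) = -20 + 57*121 = -20 + 6897 = 6877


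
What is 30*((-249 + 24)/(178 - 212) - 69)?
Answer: -31815/17 ≈ -1871.5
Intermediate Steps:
30*((-249 + 24)/(178 - 212) - 69) = 30*(-225/(-34) - 69) = 30*(-225*(-1/34) - 69) = 30*(225/34 - 69) = 30*(-2121/34) = -31815/17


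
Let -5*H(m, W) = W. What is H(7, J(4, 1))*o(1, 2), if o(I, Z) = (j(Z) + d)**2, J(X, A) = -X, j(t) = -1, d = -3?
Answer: 64/5 ≈ 12.800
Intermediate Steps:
H(m, W) = -W/5
o(I, Z) = 16 (o(I, Z) = (-1 - 3)**2 = (-4)**2 = 16)
H(7, J(4, 1))*o(1, 2) = -(-1)*4/5*16 = -1/5*(-4)*16 = (4/5)*16 = 64/5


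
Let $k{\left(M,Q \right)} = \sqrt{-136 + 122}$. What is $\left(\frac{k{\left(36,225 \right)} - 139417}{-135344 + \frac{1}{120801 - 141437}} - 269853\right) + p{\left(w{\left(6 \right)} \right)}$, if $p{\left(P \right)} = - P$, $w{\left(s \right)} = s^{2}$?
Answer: $- \frac{753785976515653}{2792958785} - \frac{20636 i \sqrt{14}}{2792958785} \approx -2.6989 \cdot 10^{5} - 2.7646 \cdot 10^{-5} i$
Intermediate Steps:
$k{\left(M,Q \right)} = i \sqrt{14}$ ($k{\left(M,Q \right)} = \sqrt{-14} = i \sqrt{14}$)
$\left(\frac{k{\left(36,225 \right)} - 139417}{-135344 + \frac{1}{120801 - 141437}} - 269853\right) + p{\left(w{\left(6 \right)} \right)} = \left(\frac{i \sqrt{14} - 139417}{-135344 + \frac{1}{120801 - 141437}} - 269853\right) - 6^{2} = \left(\frac{-139417 + i \sqrt{14}}{-135344 + \frac{1}{-20636}} - 269853\right) - 36 = \left(\frac{-139417 + i \sqrt{14}}{-135344 - \frac{1}{20636}} - 269853\right) - 36 = \left(\frac{-139417 + i \sqrt{14}}{- \frac{2792958785}{20636}} - 269853\right) - 36 = \left(\left(-139417 + i \sqrt{14}\right) \left(- \frac{20636}{2792958785}\right) - 269853\right) - 36 = \left(\left(\frac{2877009212}{2792958785} - \frac{20636 i \sqrt{14}}{2792958785}\right) - 269853\right) - 36 = \left(- \frac{753685429999393}{2792958785} - \frac{20636 i \sqrt{14}}{2792958785}\right) - 36 = - \frac{753785976515653}{2792958785} - \frac{20636 i \sqrt{14}}{2792958785}$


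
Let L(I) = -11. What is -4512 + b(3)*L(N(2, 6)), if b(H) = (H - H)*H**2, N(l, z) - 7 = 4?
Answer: -4512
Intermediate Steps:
N(l, z) = 11 (N(l, z) = 7 + 4 = 11)
b(H) = 0 (b(H) = 0*H**2 = 0)
-4512 + b(3)*L(N(2, 6)) = -4512 + 0*(-11) = -4512 + 0 = -4512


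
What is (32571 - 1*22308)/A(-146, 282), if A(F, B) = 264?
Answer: 311/8 ≈ 38.875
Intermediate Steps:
(32571 - 1*22308)/A(-146, 282) = (32571 - 1*22308)/264 = (32571 - 22308)*(1/264) = 10263*(1/264) = 311/8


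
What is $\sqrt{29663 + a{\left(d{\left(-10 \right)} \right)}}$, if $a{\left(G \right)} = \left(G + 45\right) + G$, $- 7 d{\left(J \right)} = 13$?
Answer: $\frac{\sqrt{1455510}}{7} \approx 172.35$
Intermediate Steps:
$d{\left(J \right)} = - \frac{13}{7}$ ($d{\left(J \right)} = \left(- \frac{1}{7}\right) 13 = - \frac{13}{7}$)
$a{\left(G \right)} = 45 + 2 G$ ($a{\left(G \right)} = \left(45 + G\right) + G = 45 + 2 G$)
$\sqrt{29663 + a{\left(d{\left(-10 \right)} \right)}} = \sqrt{29663 + \left(45 + 2 \left(- \frac{13}{7}\right)\right)} = \sqrt{29663 + \left(45 - \frac{26}{7}\right)} = \sqrt{29663 + \frac{289}{7}} = \sqrt{\frac{207930}{7}} = \frac{\sqrt{1455510}}{7}$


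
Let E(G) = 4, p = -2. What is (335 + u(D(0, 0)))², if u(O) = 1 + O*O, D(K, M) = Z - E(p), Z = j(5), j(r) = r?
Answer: 113569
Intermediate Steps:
Z = 5
D(K, M) = 1 (D(K, M) = 5 - 1*4 = 5 - 4 = 1)
u(O) = 1 + O²
(335 + u(D(0, 0)))² = (335 + (1 + 1²))² = (335 + (1 + 1))² = (335 + 2)² = 337² = 113569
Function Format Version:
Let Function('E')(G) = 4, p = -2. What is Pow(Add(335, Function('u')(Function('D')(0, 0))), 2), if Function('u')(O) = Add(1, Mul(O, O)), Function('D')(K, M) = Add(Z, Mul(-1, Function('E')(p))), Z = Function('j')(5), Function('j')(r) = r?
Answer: 113569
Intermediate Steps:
Z = 5
Function('D')(K, M) = 1 (Function('D')(K, M) = Add(5, Mul(-1, 4)) = Add(5, -4) = 1)
Function('u')(O) = Add(1, Pow(O, 2))
Pow(Add(335, Function('u')(Function('D')(0, 0))), 2) = Pow(Add(335, Add(1, Pow(1, 2))), 2) = Pow(Add(335, Add(1, 1)), 2) = Pow(Add(335, 2), 2) = Pow(337, 2) = 113569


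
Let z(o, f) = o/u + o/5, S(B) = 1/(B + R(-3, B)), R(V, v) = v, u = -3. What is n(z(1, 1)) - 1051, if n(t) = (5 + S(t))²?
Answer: -16791/16 ≈ -1049.4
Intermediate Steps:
S(B) = 1/(2*B) (S(B) = 1/(B + B) = 1/(2*B))
z(o, f) = -2*o/15 (z(o, f) = o/(-3) + o/5 = o*(-⅓) + o*(⅕) = -o/3 + o/5 = -2*o/15)
n(t) = (5 + 1/(2*t))²
n(z(1, 1)) - 1051 = (1 + 10*(-2/15*1))²/(4*(-2/15*1)²) - 1051 = (1 + 10*(-2/15))²/(4*(-2/15)²) - 1051 = (¼)*(225/4)*(1 - 4/3)² - 1051 = (¼)*(225/4)*(-⅓)² - 1051 = (¼)*(225/4)*(⅑) - 1051 = 25/16 - 1051 = -16791/16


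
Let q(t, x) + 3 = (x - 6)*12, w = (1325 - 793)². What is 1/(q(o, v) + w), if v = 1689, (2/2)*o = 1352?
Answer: 1/303217 ≈ 3.2980e-6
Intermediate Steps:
o = 1352
w = 283024 (w = 532² = 283024)
q(t, x) = -75 + 12*x (q(t, x) = -3 + (x - 6)*12 = -3 + (-6 + x)*12 = -3 + (-72 + 12*x) = -75 + 12*x)
1/(q(o, v) + w) = 1/((-75 + 12*1689) + 283024) = 1/((-75 + 20268) + 283024) = 1/(20193 + 283024) = 1/303217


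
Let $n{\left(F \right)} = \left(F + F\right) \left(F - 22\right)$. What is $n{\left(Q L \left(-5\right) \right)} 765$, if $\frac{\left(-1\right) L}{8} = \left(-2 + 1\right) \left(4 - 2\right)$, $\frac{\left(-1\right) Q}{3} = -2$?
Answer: $368668800$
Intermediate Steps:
$Q = 6$ ($Q = \left(-3\right) \left(-2\right) = 6$)
$L = 16$ ($L = - 8 \left(-2 + 1\right) \left(4 - 2\right) = - 8 \left(\left(-1\right) 2\right) = \left(-8\right) \left(-2\right) = 16$)
$n{\left(F \right)} = 2 F \left(-22 + F\right)$
$n{\left(Q L \left(-5\right) \right)} 765 = 2 \cdot 6 \cdot 16 \left(-5\right) \left(-22 + 6 \cdot 16 \left(-5\right)\right) 765 = 2 \cdot 96 \left(-5\right) \left(-22 + 96 \left(-5\right)\right) 765 = 2 \left(-480\right) \left(-22 - 480\right) 765 = 2 \left(-480\right) \left(-502\right) 765 = 481920 \cdot 765 = 368668800$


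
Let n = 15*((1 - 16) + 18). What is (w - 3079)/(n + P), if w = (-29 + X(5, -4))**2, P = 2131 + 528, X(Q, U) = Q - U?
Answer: -2679/2704 ≈ -0.99075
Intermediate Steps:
P = 2659
n = 45 (n = 15*(-15 + 18) = 15*3 = 45)
w = 400 (w = (-29 + (5 - 1*(-4)))**2 = (-29 + (5 + 4))**2 = (-29 + 9)**2 = (-20)**2 = 400)
(w - 3079)/(n + P) = (400 - 3079)/(45 + 2659) = -2679/2704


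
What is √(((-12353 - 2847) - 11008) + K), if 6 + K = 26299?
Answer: √85 ≈ 9.2195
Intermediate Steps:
K = 26293 (K = -6 + 26299 = 26293)
√(((-12353 - 2847) - 11008) + K) = √(((-12353 - 2847) - 11008) + 26293) = √((-15200 - 11008) + 26293) = √(-26208 + 26293) = √85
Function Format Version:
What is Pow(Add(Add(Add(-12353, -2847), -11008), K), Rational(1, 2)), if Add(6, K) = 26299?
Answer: Pow(85, Rational(1, 2)) ≈ 9.2195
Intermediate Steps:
K = 26293 (K = Add(-6, 26299) = 26293)
Pow(Add(Add(Add(-12353, -2847), -11008), K), Rational(1, 2)) = Pow(Add(Add(Add(-12353, -2847), -11008), 26293), Rational(1, 2)) = Pow(Add(Add(-15200, -11008), 26293), Rational(1, 2)) = Pow(Add(-26208, 26293), Rational(1, 2)) = Pow(85, Rational(1, 2))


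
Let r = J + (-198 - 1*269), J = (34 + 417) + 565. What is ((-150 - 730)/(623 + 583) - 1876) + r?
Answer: -800621/603 ≈ -1327.7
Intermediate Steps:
J = 1016 (J = 451 + 565 = 1016)
r = 549 (r = 1016 + (-198 - 1*269) = 1016 + (-198 - 269) = 1016 - 467 = 549)
((-150 - 730)/(623 + 583) - 1876) + r = ((-150 - 730)/(623 + 583) - 1876) + 549 = (-880/1206 - 1876) + 549 = (-880*1/1206 - 1876) + 549 = (-440/603 - 1876) + 549 = -1131668/603 + 549 = -800621/603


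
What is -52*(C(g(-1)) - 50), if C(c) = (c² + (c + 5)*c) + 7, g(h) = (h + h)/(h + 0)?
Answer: 1300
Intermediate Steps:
g(h) = 2 (g(h) = (2*h)/h = 2)
C(c) = 7 + c² + c*(5 + c) (C(c) = (c² + (5 + c)*c) + 7 = (c² + c*(5 + c)) + 7 = 7 + c² + c*(5 + c))
-52*(C(g(-1)) - 50) = -52*((7 + 2*2² + 5*2) - 50) = -52*((7 + 2*4 + 10) - 50) = -52*((7 + 8 + 10) - 50) = -52*(25 - 50) = -52*(-25) = 1300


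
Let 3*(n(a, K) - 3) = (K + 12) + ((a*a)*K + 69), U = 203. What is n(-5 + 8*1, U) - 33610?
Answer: -98710/3 ≈ -32903.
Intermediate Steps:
n(a, K) = 30 + K/3 + K*a²/3 (n(a, K) = 3 + ((K + 12) + ((a*a)*K + 69))/3 = 3 + ((12 + K) + (a²*K + 69))/3 = 3 + ((12 + K) + (K*a² + 69))/3 = 3 + ((12 + K) + (69 + K*a²))/3 = 3 + (81 + K + K*a²)/3 = 3 + (27 + K/3 + K*a²/3) = 30 + K/3 + K*a²/3)
n(-5 + 8*1, U) - 33610 = (30 + (⅓)*203 + (⅓)*203*(-5 + 8*1)²) - 33610 = (30 + 203/3 + (⅓)*203*(-5 + 8)²) - 33610 = (30 + 203/3 + (⅓)*203*3²) - 33610 = (30 + 203/3 + (⅓)*203*9) - 33610 = (30 + 203/3 + 609) - 33610 = 2120/3 - 33610 = -98710/3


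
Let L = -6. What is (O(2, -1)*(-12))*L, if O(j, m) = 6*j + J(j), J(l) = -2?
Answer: 720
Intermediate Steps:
O(j, m) = -2 + 6*j (O(j, m) = 6*j - 2 = -2 + 6*j)
(O(2, -1)*(-12))*L = ((-2 + 6*2)*(-12))*(-6) = ((-2 + 12)*(-12))*(-6) = (10*(-12))*(-6) = -120*(-6) = 720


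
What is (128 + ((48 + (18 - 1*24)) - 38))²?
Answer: 17424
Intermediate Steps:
(128 + ((48 + (18 - 1*24)) - 38))² = (128 + ((48 + (18 - 24)) - 38))² = (128 + ((48 - 6) - 38))² = (128 + (42 - 38))² = (128 + 4)² = 132² = 17424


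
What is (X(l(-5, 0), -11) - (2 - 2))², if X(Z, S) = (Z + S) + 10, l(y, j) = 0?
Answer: 1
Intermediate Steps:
X(Z, S) = 10 + S + Z (X(Z, S) = (S + Z) + 10 = 10 + S + Z)
(X(l(-5, 0), -11) - (2 - 2))² = ((10 - 11 + 0) - (2 - 2))² = (-1 - 1*0)² = (-1 + 0)² = (-1)² = 1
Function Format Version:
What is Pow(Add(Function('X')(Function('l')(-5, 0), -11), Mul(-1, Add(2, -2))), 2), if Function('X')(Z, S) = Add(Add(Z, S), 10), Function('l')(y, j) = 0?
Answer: 1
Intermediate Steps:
Function('X')(Z, S) = Add(10, S, Z) (Function('X')(Z, S) = Add(Add(S, Z), 10) = Add(10, S, Z))
Pow(Add(Function('X')(Function('l')(-5, 0), -11), Mul(-1, Add(2, -2))), 2) = Pow(Add(Add(10, -11, 0), Mul(-1, Add(2, -2))), 2) = Pow(Add(-1, Mul(-1, 0)), 2) = Pow(Add(-1, 0), 2) = Pow(-1, 2) = 1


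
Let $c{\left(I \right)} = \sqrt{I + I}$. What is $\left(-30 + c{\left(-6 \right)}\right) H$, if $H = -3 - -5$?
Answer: $-60 + 4 i \sqrt{3} \approx -60.0 + 6.9282 i$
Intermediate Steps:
$H = 2$ ($H = -3 + 5 = 2$)
$c{\left(I \right)} = \sqrt{2} \sqrt{I}$ ($c{\left(I \right)} = \sqrt{2 I} = \sqrt{2} \sqrt{I}$)
$\left(-30 + c{\left(-6 \right)}\right) H = \left(-30 + \sqrt{2} \sqrt{-6}\right) 2 = \left(-30 + \sqrt{2} i \sqrt{6}\right) 2 = \left(-30 + 2 i \sqrt{3}\right) 2 = -60 + 4 i \sqrt{3}$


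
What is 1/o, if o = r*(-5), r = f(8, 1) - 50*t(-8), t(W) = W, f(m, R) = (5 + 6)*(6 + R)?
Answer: -1/2385 ≈ -0.00041929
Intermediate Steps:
f(m, R) = 66 + 11*R (f(m, R) = 11*(6 + R) = 66 + 11*R)
r = 477 (r = (66 + 11*1) - 50*(-8) = (66 + 11) + 400 = 77 + 400 = 477)
o = -2385 (o = 477*(-5) = -2385)
1/o = 1/(-2385) = -1/2385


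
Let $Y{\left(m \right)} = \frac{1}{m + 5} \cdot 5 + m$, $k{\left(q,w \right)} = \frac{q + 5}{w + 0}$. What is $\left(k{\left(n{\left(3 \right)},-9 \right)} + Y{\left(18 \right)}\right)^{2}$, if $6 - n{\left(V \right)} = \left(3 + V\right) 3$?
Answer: $\frac{15460624}{42849} \approx 360.82$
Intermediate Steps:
$n{\left(V \right)} = -3 - 3 V$ ($n{\left(V \right)} = 6 - \left(3 + V\right) 3 = 6 - \left(9 + 3 V\right) = -3 - 3 V$)
$k{\left(q,w \right)} = \frac{5 + q}{w}$
$Y{\left(m \right)} = m + \frac{5}{5 + m}$ ($Y{\left(m \right)} = \frac{1}{5 + m} 5 + m = \frac{5}{5 + m} + m = m + \frac{5}{5 + m}$)
$\left(k{\left(n{\left(3 \right)},-9 \right)} + Y{\left(18 \right)}\right)^{2} = \left(\frac{5 - 12}{-9} + \frac{5 + 18^{2} + 5 \cdot 18}{5 + 18}\right)^{2} = \left(- \frac{5 - 12}{9} + \frac{5 + 324 + 90}{23}\right)^{2} = \left(- \frac{5 - 12}{9} + \frac{1}{23} \cdot 419\right)^{2} = \left(\left(- \frac{1}{9}\right) \left(-7\right) + \frac{419}{23}\right)^{2} = \left(\frac{7}{9} + \frac{419}{23}\right)^{2} = \left(\frac{3932}{207}\right)^{2} = \frac{15460624}{42849}$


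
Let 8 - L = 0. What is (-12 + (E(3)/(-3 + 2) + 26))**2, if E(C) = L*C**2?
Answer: 3364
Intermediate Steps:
L = 8 (L = 8 - 1*0 = 8 + 0 = 8)
E(C) = 8*C**2
(-12 + (E(3)/(-3 + 2) + 26))**2 = (-12 + ((8*3**2)/(-3 + 2) + 26))**2 = (-12 + ((8*9)/(-1) + 26))**2 = (-12 + (72*(-1) + 26))**2 = (-12 + (-72 + 26))**2 = (-12 - 46)**2 = (-58)**2 = 3364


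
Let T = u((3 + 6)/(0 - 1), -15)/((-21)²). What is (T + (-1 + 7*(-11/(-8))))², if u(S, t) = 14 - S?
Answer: 937155769/12446784 ≈ 75.293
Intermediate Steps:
T = 23/441 (T = (14 - (3 + 6)/(0 - 1))/((-21)²) = (14 - 9/(-1))/441 = (14 - 9*(-1))*(1/441) = (14 - 1*(-9))*(1/441) = (14 + 9)*(1/441) = 23*(1/441) = 23/441 ≈ 0.052154)
(T + (-1 + 7*(-11/(-8))))² = (23/441 + (-1 + 7*(-11/(-8))))² = (23/441 + (-1 + 7*(-11*(-⅛))))² = (23/441 + (-1 + 7*(11/8)))² = (23/441 + (-1 + 77/8))² = (23/441 + 69/8)² = (30613/3528)² = 937155769/12446784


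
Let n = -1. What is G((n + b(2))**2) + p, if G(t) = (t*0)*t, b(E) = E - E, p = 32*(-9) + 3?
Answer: -285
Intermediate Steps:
p = -285 (p = -288 + 3 = -285)
b(E) = 0
G(t) = 0 (G(t) = 0*t = 0)
G((n + b(2))**2) + p = 0 - 285 = -285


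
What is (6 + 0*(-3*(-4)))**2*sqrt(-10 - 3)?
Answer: 36*I*sqrt(13) ≈ 129.8*I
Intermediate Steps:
(6 + 0*(-3*(-4)))**2*sqrt(-10 - 3) = (6 + 0*12)**2*sqrt(-13) = (6 + 0)**2*(I*sqrt(13)) = 6**2*(I*sqrt(13)) = 36*(I*sqrt(13)) = 36*I*sqrt(13)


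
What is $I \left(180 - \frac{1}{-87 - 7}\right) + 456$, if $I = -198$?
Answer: $- \frac{1653747}{47} \approx -35186.0$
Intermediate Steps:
$I \left(180 - \frac{1}{-87 - 7}\right) + 456 = - 198 \left(180 - \frac{1}{-87 - 7}\right) + 456 = - 198 \left(180 - \frac{1}{-94}\right) + 456 = - 198 \left(180 - - \frac{1}{94}\right) + 456 = - 198 \left(180 + \frac{1}{94}\right) + 456 = \left(-198\right) \frac{16921}{94} + 456 = - \frac{1675179}{47} + 456 = - \frac{1653747}{47}$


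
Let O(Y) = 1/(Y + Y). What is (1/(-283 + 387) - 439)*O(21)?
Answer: -45655/4368 ≈ -10.452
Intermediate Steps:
O(Y) = 1/(2*Y)
(1/(-283 + 387) - 439)*O(21) = (1/(-283 + 387) - 439)*((½)/21) = (1/104 - 439)*((½)*(1/21)) = (1/104 - 439)*(1/42) = -45655/104*1/42 = -45655/4368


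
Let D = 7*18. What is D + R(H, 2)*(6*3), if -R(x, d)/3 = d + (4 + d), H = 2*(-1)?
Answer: -306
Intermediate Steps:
H = -2
R(x, d) = -12 - 6*d (R(x, d) = -3*(d + (4 + d)) = -3*(4 + 2*d) = -12 - 6*d)
D = 126
D + R(H, 2)*(6*3) = 126 + (-12 - 6*2)*(6*3) = 126 + (-12 - 12)*18 = 126 - 24*18 = 126 - 432 = -306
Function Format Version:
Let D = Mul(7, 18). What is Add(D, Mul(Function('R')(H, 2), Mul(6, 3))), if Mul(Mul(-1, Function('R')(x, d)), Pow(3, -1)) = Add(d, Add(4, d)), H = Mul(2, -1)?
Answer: -306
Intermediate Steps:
H = -2
Function('R')(x, d) = Add(-12, Mul(-6, d)) (Function('R')(x, d) = Mul(-3, Add(d, Add(4, d))) = Mul(-3, Add(4, Mul(2, d))) = Add(-12, Mul(-6, d)))
D = 126
Add(D, Mul(Function('R')(H, 2), Mul(6, 3))) = Add(126, Mul(Add(-12, Mul(-6, 2)), Mul(6, 3))) = Add(126, Mul(Add(-12, -12), 18)) = Add(126, Mul(-24, 18)) = Add(126, -432) = -306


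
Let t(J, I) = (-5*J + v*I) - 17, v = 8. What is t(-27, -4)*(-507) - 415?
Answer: -44017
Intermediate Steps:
t(J, I) = -17 - 5*J + 8*I (t(J, I) = (-5*J + 8*I) - 17 = -17 - 5*J + 8*I)
t(-27, -4)*(-507) - 415 = (-17 - 5*(-27) + 8*(-4))*(-507) - 415 = (-17 + 135 - 32)*(-507) - 415 = 86*(-507) - 415 = -43602 - 415 = -44017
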